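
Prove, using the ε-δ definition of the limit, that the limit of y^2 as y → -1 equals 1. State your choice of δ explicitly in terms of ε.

δ = min(1, ε/3)

Let ε > 0. We seek δ > 0 with 0 < |y + 1| < δ ⇒ |y^2 − 1| < ε.
Factor: y^2 − 1 = (y + 1)(y - 1), so |y^2 − 1| = |y + 1|·|y - 1|.
Restrict δ ≤ 1. Then |y + 1| < 1 gives |y| < 2, so by the triangle inequality |y - 1| ≤ 2 + 1 = 3.
Hence |y^2 − 1| ≤ 3|y + 1|, which is < ε once |y + 1| < ε/3.
Take δ = min(1, ε/3). If 0 < |y + 1| < δ then both bounds hold and |y^2 − 1| ≤ 3|y + 1| < 3·(ε/3) = ε.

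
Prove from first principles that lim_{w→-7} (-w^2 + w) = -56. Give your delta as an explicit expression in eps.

Let eps > 0 be given. We want delta > 0 such that 0 < |w + 7| < delta implies |(-w^2 + w) + 56| < eps.
(-w^2 + w) + 56 = -w^2 + w + 56 = (w + 7)(-w + 8).
So |(-w^2 + w) + 56| = |w + 7|·|-w + 8|.
Require delta ≤ 2. Then |w + 7| < 2 gives |w| < 9, and by the triangle inequality |-w + 8| ≤ 9 + 8 = 17.
Hence |(-w^2 + w) + 56| ≤ 17|w + 7| < eps provided |w + 7| < eps/17.
Take delta = min(2, eps/17). Then 0 < |w + 7| < delta gives both |w + 7| < 2 and |w + 7| < eps/17, so |(-w^2 + w) + 56| < eps.

delta = min(2, eps/17)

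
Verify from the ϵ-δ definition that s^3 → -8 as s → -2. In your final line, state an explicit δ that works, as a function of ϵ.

Suppose ϵ > 0. We seek δ > 0 with 0 < |s + 2| < δ ⇒ |s^3 + 8| < ϵ.
Factor: s^3 + 8 = (s + 2)(s^2 - 2s + 4), so |s^3 + 8| = |s + 2|·|s^2 - 2s + 4|.
Restrict δ ≤ 1. Then |s + 2| < 1 gives |s| < 3, so by the triangle inequality |s^2 - 2s + 4| ≤ 3^2 + 2·3 + 4 = 19.
Hence |s^3 + 8| ≤ 19|s + 2|, which is < ϵ once |s + 2| < ϵ/19.
Take δ = min(1, ϵ/19). If 0 < |s + 2| < δ then both bounds hold and |s^3 + 8| ≤ 19|s + 2| < 19·(ϵ/19) = ϵ.

δ = min(1, ϵ/19)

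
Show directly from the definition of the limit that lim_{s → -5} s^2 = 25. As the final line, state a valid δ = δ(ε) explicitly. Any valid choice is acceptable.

Suppose ε > 0. We seek δ > 0 with 0 < |s + 5| < δ ⇒ |s^2 − 25| < ε.
Factor: s^2 − 25 = (s + 5)(s - 5), so |s^2 − 25| = |s + 5|·|s - 5|.
Restrict δ ≤ 1. Then |s + 5| < 1 gives |s| < 6, so by the triangle inequality |s - 5| ≤ 6 + 5 = 11.
Hence |s^2 − 25| ≤ 11|s + 5|, which is < ε once |s + 5| < ε/11.
Take δ = min(1, ε/11). If 0 < |s + 5| < δ then both bounds hold and |s^2 − 25| ≤ 11|s + 5| < 11·(ε/11) = ε.

δ = min(1, ε/11)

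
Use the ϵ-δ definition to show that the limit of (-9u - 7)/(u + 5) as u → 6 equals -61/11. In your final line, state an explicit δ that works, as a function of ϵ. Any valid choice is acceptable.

δ = min(11/2, (121/76)ϵ)

Let ϵ > 0. We want δ > 0 with 0 < |u − 6| < δ ⇒ |(-9u - 7)/(u + 5) + 61/11| < ϵ.
Combining over a common denominator, (-9u - 7)/(u + 5) + 61/11 = [(-9u - 7)·11 − (-61)·(u + 5)] / [11·(u + 5)] = -38(u − 6) / (11(u + 5)).
So |(-9u - 7)/(u + 5) + 61/11| = 38|u − 6| / (11·|u + 5|).
Restrict δ ≤ 11/2. Then |u − 6| < 11/2 gives |u + 5| = |(u − 6) + 11| ≥ 11 − 11/2 = 11/2.
Hence |(-9u - 7)/(u + 5) + 61/11| < 38|u − 6|/(11·(11/2)) = (76/121)|u − 6|, which is < ϵ once |u − 6| < (121/76)ϵ.
Take δ = min(11/2, (121/76)ϵ). Then 0 < |u − 6| < δ forces both bounds, so |(-9u - 7)/(u + 5) + 61/11| < ϵ.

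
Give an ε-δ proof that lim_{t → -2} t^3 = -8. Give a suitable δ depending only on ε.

Fix ε > 0. We seek δ > 0 with 0 < |t + 2| < δ ⇒ |t^3 + 8| < ε.
Factor: t^3 + 8 = (t + 2)(t^2 - 2t + 4), so |t^3 + 8| = |t + 2|·|t^2 - 2t + 4|.
Restrict δ ≤ 2. Then |t + 2| < 2 gives |t| < 4, so by the triangle inequality |t^2 - 2t + 4| ≤ 4^2 + 2·4 + 4 = 28.
Hence |t^3 + 8| ≤ 28|t + 2|, which is < ε once |t + 2| < ε/28.
Take δ = min(2, ε/28). If 0 < |t + 2| < δ then both bounds hold and |t^3 + 8| ≤ 28|t + 2| < 28·(ε/28) = ε.

δ = min(2, ε/28)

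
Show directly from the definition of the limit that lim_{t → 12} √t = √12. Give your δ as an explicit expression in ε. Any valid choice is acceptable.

δ = min(12, √12·ε)

Fix ε > 0. We want δ > 0 such that 0 < |t − 12| < δ implies |√t − √12| < ε.
Multiplying by the conjugate, |√t − √12| = |t − 12|/(√t + √12).
Restrict δ ≤ 12 so that |t − 12| < 12 forces t > 0, and then √t + √12 > √12.
Hence |√t − √12| < |t − 12|/√12, which is < ε once |t − 12| < √12·ε.
Take δ = min(12, √12·ε). If 0 < |t − 12| < δ then t > 0 and |√t − √12| < |t − 12|/√12 < ε.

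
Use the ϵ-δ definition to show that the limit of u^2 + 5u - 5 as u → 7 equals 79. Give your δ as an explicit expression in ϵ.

Let ϵ > 0. We want δ > 0 such that 0 < |u − 7| < δ implies |(u^2 + 5u - 5) − 79| < ϵ.
(u^2 + 5u - 5) − 79 = u^2 + 5u - 84 = (u − 7)(u + 12).
So |(u^2 + 5u - 5) − 79| = |u − 7|·|u + 12|.
Assume first that |u − 7| < 1, so |u| < 8. Then |u + 12| ≤ 8 + 12 = 20.
Hence |(u^2 + 5u - 5) − 79| ≤ 20|u − 7| < ϵ provided |u − 7| < ϵ/20.
Choosing δ = min(1, ϵ/20) ensures both conditions, hence |(u^2 + 5u - 5) − 79| < ϵ.

δ = min(1, ϵ/20)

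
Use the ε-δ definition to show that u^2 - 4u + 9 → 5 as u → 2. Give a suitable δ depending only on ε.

δ = min(2, ε/6)

Fix ε > 0. We want δ > 0 such that 0 < |u − 2| < δ implies |(u^2 - 4u + 9) − 5| < ε.
(u^2 - 4u + 9) − 5 = u^2 - 4u + 4 = (u − 2)(u - 2).
So |(u^2 - 4u + 9) − 5| = |u − 2|·|u - 2|.
Require δ ≤ 2. Then |u − 2| < 2 gives |u| < 4, and by the triangle inequality |u - 2| ≤ 4 + 2 = 6.
Hence |(u^2 - 4u + 9) − 5| ≤ 6|u − 2| < ε provided |u − 2| < ε/6.
Choosing δ = min(2, ε/6) ensures both conditions, hence |(u^2 - 4u + 9) − 5| < ε.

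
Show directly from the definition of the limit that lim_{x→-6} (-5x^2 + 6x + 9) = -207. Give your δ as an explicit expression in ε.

δ = min(2, ε/76)

Fix ε > 0. We want δ > 0 such that 0 < |x + 6| < δ implies |(-5x^2 + 6x + 9) + 207| < ε.
(-5x^2 + 6x + 9) + 207 = -5x^2 + 6x + 216 = (x + 6)(-5x + 36).
So |(-5x^2 + 6x + 9) + 207| = |x + 6|·|-5x + 36|.
Assume first that |x + 6| < 2, so |x| < 8. Then |-5x + 36| ≤ 5·8 + 36 = 76.
Hence |(-5x^2 + 6x + 9) + 207| ≤ 76|x + 6| < ε provided |x + 6| < ε/76.
Choosing δ = min(2, ε/76) ensures both conditions, hence |(-5x^2 + 6x + 9) + 207| < ε.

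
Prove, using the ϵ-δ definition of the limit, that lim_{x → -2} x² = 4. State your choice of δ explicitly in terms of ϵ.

δ = min(2, ϵ/6)

Let ϵ > 0 be given. We seek δ > 0 with 0 < |x + 2| < δ ⇒ |x² − 4| < ϵ.
Factor: x² − 4 = (x + 2)(x - 2), so |x² − 4| = |x + 2|·|x - 2|.
Impose δ ≤ 2 so that |x| < 4; then |x - 2| ≤ 6.
Hence |x² − 4| ≤ 6|x + 2|, which is < ϵ once |x + 2| < ϵ/6.
Take δ = min(2, ϵ/6). If 0 < |x + 2| < δ then both bounds hold and |x² − 4| ≤ 6|x + 2| < 6·(ϵ/6) = ϵ.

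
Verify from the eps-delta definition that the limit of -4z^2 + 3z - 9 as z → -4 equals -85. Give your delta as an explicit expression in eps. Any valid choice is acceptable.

Let eps > 0 be given. We want delta > 0 such that 0 < |z + 4| < delta implies |(-4z^2 + 3z - 9) + 85| < eps.
(-4z^2 + 3z - 9) + 85 = -4z^2 + 3z + 76 = (z + 4)(-4z + 19).
So |(-4z^2 + 3z - 9) + 85| = |z + 4|·|-4z + 19|.
Require delta ≤ 1. Then |z + 4| < 1 gives |z| < 5, and by the triangle inequality |-4z + 19| ≤ 4·5 + 19 = 39.
Hence |(-4z^2 + 3z - 9) + 85| ≤ 39|z + 4| < eps provided |z + 4| < eps/39.
Choosing delta = min(1, eps/39) ensures both conditions, hence |(-4z^2 + 3z - 9) + 85| < eps.

delta = min(1, eps/39)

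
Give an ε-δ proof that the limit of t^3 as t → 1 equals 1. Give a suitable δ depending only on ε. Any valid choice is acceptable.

δ = min(2, ε/13)

Let ε > 0 be given. We seek δ > 0 with 0 < |t − 1| < δ ⇒ |t^3 − 1| < ε.
Factor: t^3 − 1 = (t − 1)(t^2 + t + 1), so |t^3 − 1| = |t − 1|·|t^2 + t + 1|.
Restrict δ ≤ 2. Then |t − 1| < 2 gives |t| < 3, so by the triangle inequality |t^2 + t + 1| ≤ 3^2 + 3 + 1 = 13.
Hence |t^3 − 1| ≤ 13|t − 1|, which is < ε once |t − 1| < ε/13.
Take δ = min(2, ε/13). If 0 < |t − 1| < δ then both bounds hold and |t^3 − 1| ≤ 13|t − 1| < 13·(ε/13) = ε.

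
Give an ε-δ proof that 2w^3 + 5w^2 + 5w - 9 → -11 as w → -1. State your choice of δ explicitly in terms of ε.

δ = min(1, ε/16)

Let ε > 0. We want δ > 0 such that 0 < |w + 1| < δ implies |(2w^3 + 5w^2 + 5w - 9) + 11| < ε.
(2w^3 + 5w^2 + 5w - 9) + 11 = 2w^3 + 5w^2 + 5w + 2 = (w + 1)(2w^2 + 3w + 2).
So |(2w^3 + 5w^2 + 5w - 9) + 11| = |w + 1|·|2w^2 + 3w + 2|.
Require δ ≤ 1. Then |w + 1| < 1 gives |w| < 2, and by the triangle inequality |2w^2 + 3w + 2| ≤ 2·2^2 + 3·2 + 2 = 16.
Hence |(2w^3 + 5w^2 + 5w - 9) + 11| ≤ 16|w + 1| < ε provided |w + 1| < ε/16.
Choosing δ = min(1, ε/16) ensures both conditions, hence |(2w^3 + 5w^2 + 5w - 9) + 11| < ε.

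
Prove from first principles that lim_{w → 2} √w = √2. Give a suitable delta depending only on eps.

Suppose eps > 0. We want delta > 0 such that 0 < |w − 2| < delta implies |√w − √2| < eps.
Rationalise: √w − √2 = (w − 2)/(√w + √2), so |√w − √2| = |w − 2|/(√w + √2).
Restrict delta ≤ 2 so that |w − 2| < 2 forces w > 0, and then √w + √2 > √2.
Hence |√w − √2| < |w − 2|/√2, which is < eps once |w − 2| < √2·eps.
Take delta = min(2, √2·eps). If 0 < |w − 2| < delta then w > 0 and |√w − √2| < |w − 2|/√2 < eps.

delta = min(2, √2·eps)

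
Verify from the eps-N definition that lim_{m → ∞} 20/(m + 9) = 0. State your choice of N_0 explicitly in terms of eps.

Let eps > 0. For m ≥ 1, |20/(m + 9) − 0| = 20/(m + 9) ≤ 20/m.
We need 20/m < eps, i.e. m > 20/eps.
Take N_0 = 20/eps. If m > N_0 then |20/(m + 9)| ≤ 20/m < eps.

N_0 = 20/eps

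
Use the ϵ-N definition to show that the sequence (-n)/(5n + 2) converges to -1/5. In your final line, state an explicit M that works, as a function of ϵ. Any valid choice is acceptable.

Suppose ϵ > 0. For n ≥ 1, |(-n)/(5n + 2) + 1/5| = |2|/(5(5n + 2)) = 2/(5(5n + 2)).
Since 5n + 2 ≥ 5n for n ≥ 1, this is ≤ 2/(5·5n) = (2/25)/n.
So |(-n)/(5n + 2) + 1/5| < ϵ whenever n > (2/25)/ϵ.
Take M = (2/25)/ϵ. If n > M then |(-n)/(5n + 2) + 1/5| ≤ (2/25)/n < ϵ.

M = (2/25)/ϵ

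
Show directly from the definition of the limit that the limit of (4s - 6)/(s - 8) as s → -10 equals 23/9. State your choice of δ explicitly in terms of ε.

δ = min(9, (81/13)ε)

Let ε > 0 be given. We want δ > 0 with 0 < |s + 10| < δ ⇒ |(4s - 6)/(s - 8) − (23/9)| < ε.
Combining over a common denominator, (4s - 6)/(s - 8) − (23/9) = [(4s - 6)·(-18) − (-46)·(s - 8)] / [(-18)·(s - 8)] = -26(s + 10) / ((-18)(s - 8)).
So |(4s - 6)/(s - 8) − (23/9)| = 26|s + 10| / (18·|s − 8|).
Restrict δ ≤ 9. Then |s + 10| < 9 gives |s − 8| = |(s + 10) + (-18)| ≥ 18 − 9 = 9.
Hence |(4s - 6)/(s - 8) − (23/9)| < 26|s + 10|/(18·9) = (13/81)|s + 10|, which is < ε once |s + 10| < (81/13)ε.
Take δ = min(9, (81/13)ε). Then 0 < |s + 10| < δ forces both bounds, so |(4s - 6)/(s - 8) − (23/9)| < ε.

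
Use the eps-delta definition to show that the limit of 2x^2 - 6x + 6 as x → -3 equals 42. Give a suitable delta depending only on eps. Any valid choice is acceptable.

Fix eps > 0. We want delta > 0 such that 0 < |x + 3| < delta implies |(2x^2 - 6x + 6) − 42| < eps.
(2x^2 - 6x + 6) − 42 = 2x^2 - 6x - 36 = (x + 3)(2x - 12).
So |(2x^2 - 6x + 6) − 42| = |x + 3|·|2x - 12|.
Assume first that |x + 3| < 1, so |x| < 4. Then |2x - 12| ≤ 2·4 + 12 = 20.
Hence |(2x^2 - 6x + 6) − 42| ≤ 20|x + 3| < eps provided |x + 3| < eps/20.
Take delta = min(1, eps/20). Then 0 < |x + 3| < delta gives both |x + 3| < 1 and |x + 3| < eps/20, so |(2x^2 - 6x + 6) − 42| < eps.

delta = min(1, eps/20)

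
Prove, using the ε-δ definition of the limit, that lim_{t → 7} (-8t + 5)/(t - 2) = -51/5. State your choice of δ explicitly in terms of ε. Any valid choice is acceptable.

δ = min(5/2, (25/22)ε)

Let ε > 0 be given. We want δ > 0 with 0 < |t − 7| < δ ⇒ |(-8t + 5)/(t - 2) + 51/5| < ε.
Combining over a common denominator, (-8t + 5)/(t - 2) + 51/5 = [(-8t + 5)·5 − (-51)·(t - 2)] / [5·(t - 2)] = 11(t − 7) / (5(t - 2)).
So |(-8t + 5)/(t - 2) + 51/5| = 11|t − 7| / (5·|t − 2|).
Restrict δ ≤ 5/2. Then |t − 7| < 5/2 gives |t − 2| = |(t − 7) + 5| ≥ 5 − 5/2 = 5/2.
Hence |(-8t + 5)/(t - 2) + 51/5| < 11|t − 7|/(5·(5/2)) = (22/25)|t − 7|, which is < ε once |t − 7| < (25/22)ε.
Take δ = min(5/2, (25/22)ε). Then 0 < |t − 7| < δ forces both bounds, so |(-8t + 5)/(t - 2) + 51/5| < ε.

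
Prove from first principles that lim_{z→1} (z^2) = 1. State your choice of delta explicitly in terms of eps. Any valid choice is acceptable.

Fix eps > 0. We seek delta > 0 with 0 < |z − 1| < delta ⇒ |z^2 − 1| < eps.
Factor: z^2 − 1 = (z − 1)(z + 1), so |z^2 − 1| = |z − 1|·|z + 1|.
Restrict delta ≤ 1. Then |z − 1| < 1 gives |z| < 2, so by the triangle inequality |z + 1| ≤ 2 + 1 = 3.
Hence |z^2 − 1| ≤ 3|z − 1|, which is < eps once |z − 1| < eps/3.
Take delta = min(1, eps/3). If 0 < |z − 1| < delta then both bounds hold and |z^2 − 1| ≤ 3|z − 1| < 3·(eps/3) = eps.

delta = min(1, eps/3)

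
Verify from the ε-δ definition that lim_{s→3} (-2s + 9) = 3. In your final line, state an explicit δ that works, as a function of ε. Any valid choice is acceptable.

δ = ε/2

Fix ε > 0. We need δ > 0 so that 0 < |s − 3| < δ implies |(-2s + 9) − 3| < ε.
|(-2s + 9) − 3| = |-2s + 6| = 2|s − 3|.
So 2|s − 3| < ε exactly when |s − 3| < ε/2.
Take δ = ε/2. If 0 < |s − 3| < δ then |(-2s + 9) − 3| = 2|s − 3| < 2·(ε/2) = ε.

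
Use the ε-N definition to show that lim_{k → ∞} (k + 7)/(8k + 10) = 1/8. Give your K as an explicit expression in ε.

K = (23/32)/ε

Fix ε > 0. For k ≥ 1, |(k + 7)/(8k + 10) − (1/8)| = |46|/(8(8k + 10)) = 46/(8(8k + 10)).
Since 8k + 10 ≥ 8k for k ≥ 1, this is ≤ 46/(8·8k) = (23/32)/k.
So |(k + 7)/(8k + 10) − (1/8)| < ε whenever k > (23/32)/ε.
Take K = (23/32)/ε. If k > K then |(k + 7)/(8k + 10) − (1/8)| ≤ (23/32)/k < ε.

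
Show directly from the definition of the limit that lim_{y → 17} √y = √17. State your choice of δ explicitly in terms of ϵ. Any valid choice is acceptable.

δ = min(17, √17·ϵ)

Suppose ϵ > 0. We want δ > 0 such that 0 < |y − 17| < δ implies |√y − √17| < ϵ.
Rationalise: √y − √17 = (y − 17)/(√y + √17), so |√y − √17| = |y − 17|/(√y + √17).
Restrict δ ≤ 17 so that |y − 17| < 17 forces y > 0, and then √y + √17 > √17.
Hence |√y − √17| < |y − 17|/√17, which is < ϵ once |y − 17| < √17·ϵ.
Take δ = min(17, √17·ϵ). If 0 < |y − 17| < δ then y > 0 and |√y − √17| < |y − 17|/√17 < ϵ.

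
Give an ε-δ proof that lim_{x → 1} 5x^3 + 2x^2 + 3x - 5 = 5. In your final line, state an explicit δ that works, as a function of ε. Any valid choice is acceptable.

Let ε > 0. We want δ > 0 such that 0 < |x − 1| < δ implies |(5x^3 + 2x^2 + 3x - 5) − 5| < ε.
(5x^3 + 2x^2 + 3x - 5) − 5 = 5x^3 + 2x^2 + 3x - 10 = (x − 1)(5x^2 + 7x + 10).
So |(5x^3 + 2x^2 + 3x - 5) − 5| = |x − 1|·|5x^2 + 7x + 10|.
Require δ ≤ 1. Then |x − 1| < 1 gives |x| < 2, and by the triangle inequality |5x^2 + 7x + 10| ≤ 5·2^2 + 7·2 + 10 = 44.
Hence |(5x^3 + 2x^2 + 3x - 5) − 5| ≤ 44|x − 1| < ε provided |x − 1| < ε/44.
Take δ = min(1, ε/44). Then 0 < |x − 1| < δ gives both |x − 1| < 1 and |x − 1| < ε/44, so |(5x^3 + 2x^2 + 3x - 5) − 5| < ε.

δ = min(1, ε/44)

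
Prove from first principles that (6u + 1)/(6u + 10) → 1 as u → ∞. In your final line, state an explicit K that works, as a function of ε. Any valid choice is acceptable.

K = (3/2)/ε

Let ε > 0. We seek K > 0 such that u > K implies |(6u + 1)/(6u + 10) − 1| < ε.
(6u + 1)/(6u + 10) − 1 = (6(6u + 1) − 6(6u + 10)) / (6(6u + 10)) = -54/(6(6u + 10)).
For u > 0 we have 6u + 10 > 6u, so |(6u + 1)/(6u + 10) − 1| = 54/(6(6u + 10)) < 54/(6·6u) = (3/2)/u.
Thus |(6u + 1)/(6u + 10) − 1| < ε whenever u > (3/2)/ε.
Take K = (3/2)/ε. If u > K then |(6u + 1)/(6u + 10) − 1| < (3/2)/u < ε.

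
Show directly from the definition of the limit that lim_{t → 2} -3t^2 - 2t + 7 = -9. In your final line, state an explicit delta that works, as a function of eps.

Let eps > 0 be given. We want delta > 0 such that 0 < |t − 2| < delta implies |(-3t^2 - 2t + 7) + 9| < eps.
(-3t^2 - 2t + 7) + 9 = -3t^2 - 2t + 16 = (t − 2)(-3t - 8).
So |(-3t^2 - 2t + 7) + 9| = |t − 2|·|-3t - 8|.
Require delta ≤ 1. Then |t − 2| < 1 gives |t| < 3, and by the triangle inequality |-3t - 8| ≤ 3·3 + 8 = 17.
Hence |(-3t^2 - 2t + 7) + 9| ≤ 17|t − 2| < eps provided |t − 2| < eps/17.
Choosing delta = min(1, eps/17) ensures both conditions, hence |(-3t^2 - 2t + 7) + 9| < eps.

delta = min(1, eps/17)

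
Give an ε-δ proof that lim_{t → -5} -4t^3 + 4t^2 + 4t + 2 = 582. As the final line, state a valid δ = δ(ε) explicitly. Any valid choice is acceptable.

Suppose ε > 0. We want δ > 0 such that 0 < |t + 5| < δ implies |(-4t^3 + 4t^2 + 4t + 2) − 582| < ε.
(-4t^3 + 4t^2 + 4t + 2) − 582 = -4t^3 + 4t^2 + 4t - 580 = (t + 5)(-4t^2 + 24t - 116).
So |(-4t^3 + 4t^2 + 4t + 2) − 582| = |t + 5|·|-4t^2 + 24t - 116|.
Require δ ≤ 1. Then |t + 5| < 1 gives |t| < 6, and by the triangle inequality |-4t^2 + 24t - 116| ≤ 4·6^2 + 24·6 + 116 = 404.
Hence |(-4t^3 + 4t^2 + 4t + 2) − 582| ≤ 404|t + 5| < ε provided |t + 5| < ε/404.
Take δ = min(1, ε/404). Then 0 < |t + 5| < δ gives both |t + 5| < 1 and |t + 5| < ε/404, so |(-4t^3 + 4t^2 + 4t + 2) − 582| < ε.

δ = min(1, ε/404)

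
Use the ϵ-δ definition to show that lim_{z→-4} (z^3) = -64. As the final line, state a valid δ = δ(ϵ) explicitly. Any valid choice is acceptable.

δ = min(1, ϵ/61)

Let ϵ > 0 be given. We seek δ > 0 with 0 < |z + 4| < δ ⇒ |z^3 + 64| < ϵ.
Factor: z^3 + 64 = (z + 4)(z^2 - 4z + 16), so |z^3 + 64| = |z + 4|·|z^2 - 4z + 16|.
Restrict δ ≤ 1. Then |z + 4| < 1 gives |z| < 5, so by the triangle inequality |z^2 - 4z + 16| ≤ 5^2 + 4·5 + 16 = 61.
Hence |z^3 + 64| ≤ 61|z + 4|, which is < ϵ once |z + 4| < ϵ/61.
Take δ = min(1, ϵ/61). If 0 < |z + 4| < δ then both bounds hold and |z^3 + 64| ≤ 61|z + 4| < 61·(ϵ/61) = ϵ.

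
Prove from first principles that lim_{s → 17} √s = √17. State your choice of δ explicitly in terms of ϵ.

δ = min(17, √17·ϵ)

Fix ϵ > 0. We want δ > 0 such that 0 < |s − 17| < δ implies |√s − √17| < ϵ.
Rationalise: √s − √17 = (s − 17)/(√s + √17), so |√s − √17| = |s − 17|/(√s + √17).
Restrict δ ≤ 17 so that |s − 17| < 17 forces s > 0, and then √s + √17 > √17.
Hence |√s − √17| < |s − 17|/√17, which is < ϵ once |s − 17| < √17·ϵ.
Take δ = min(17, √17·ϵ). If 0 < |s − 17| < δ then s > 0 and |√s − √17| < |s − 17|/√17 < ϵ.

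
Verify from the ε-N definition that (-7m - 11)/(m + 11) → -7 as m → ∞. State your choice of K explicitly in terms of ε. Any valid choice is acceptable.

Let ε > 0 be given. For m ≥ 1, |(-7m - 11)/(m + 11) + 7| = |66|/((m + 11)) = 66/((m + 11)).
Since m + 11 ≥ m for m ≥ 1, this is ≤ 66/(m) = 66/m.
So |(-7m - 11)/(m + 11) + 7| < ε whenever m > 66/ε.
Take K = 66/ε. If m > K then |(-7m - 11)/(m + 11) + 7| ≤ 66/m < ε.

K = 66/ε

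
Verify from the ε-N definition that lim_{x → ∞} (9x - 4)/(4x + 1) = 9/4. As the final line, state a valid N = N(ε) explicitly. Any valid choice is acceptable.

N = (25/16)/ε

Let ε > 0. We seek N > 0 such that x > N implies |(9x - 4)/(4x + 1) − (9/4)| < ε.
(9x - 4)/(4x + 1) − (9/4) = (4(9x - 4) − 9(4x + 1)) / (4(4x + 1)) = -25/(4(4x + 1)).
For x > 0 we have 4x + 1 > 4x, so |(9x - 4)/(4x + 1) − (9/4)| = 25/(4(4x + 1)) < 25/(4·4x) = (25/16)/x.
Thus |(9x - 4)/(4x + 1) − (9/4)| < ε whenever x > (25/16)/ε.
Take N = (25/16)/ε. If x > N then |(9x - 4)/(4x + 1) − (9/4)| < (25/16)/x < ε.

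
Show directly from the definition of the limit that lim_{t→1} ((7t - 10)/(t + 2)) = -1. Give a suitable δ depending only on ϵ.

Suppose ϵ > 0. We want δ > 0 with 0 < |t − 1| < δ ⇒ |(7t - 10)/(t + 2) + 1| < ϵ.
Combining over a common denominator, (7t - 10)/(t + 2) + 1 = [(7t - 10)·3 − (-3)·(t + 2)] / [3·(t + 2)] = 24(t − 1) / (3(t + 2)).
So |(7t - 10)/(t + 2) + 1| = 24|t − 1| / (3·|t + 2|).
Restrict δ ≤ 3/2. Then |t − 1| < 3/2 gives |t + 2| = |(t − 1) + 3| ≥ 3 − 3/2 = 3/2.
Hence |(7t - 10)/(t + 2) + 1| < 24|t − 1|/(3·(3/2)) = (16/3)|t − 1|, which is < ϵ once |t − 1| < (3/16)ϵ.
Take δ = min(3/2, (3/16)ϵ). Then 0 < |t − 1| < δ forces both bounds, so |(7t - 10)/(t + 2) + 1| < ϵ.

δ = min(3/2, (3/16)ϵ)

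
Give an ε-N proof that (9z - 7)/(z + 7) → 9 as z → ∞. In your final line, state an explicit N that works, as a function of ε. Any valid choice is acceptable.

N = 70/ε

Let ε > 0. We seek N > 0 such that z > N implies |(9z - 7)/(z + 7) − 9| < ε.
(9z - 7)/(z + 7) − 9 = ((9z - 7) − 9(z + 7)) / ((z + 7)) = -70/((z + 7)).
For z > 0 we have z + 7 > z, so |(9z - 7)/(z + 7) − 9| = 70/((z + 7)) < 70/(z) = 70/z.
Thus |(9z - 7)/(z + 7) − 9| < ε whenever z > 70/ε.
Take N = 70/ε. If z > N then |(9z - 7)/(z + 7) − 9| < 70/z < ε.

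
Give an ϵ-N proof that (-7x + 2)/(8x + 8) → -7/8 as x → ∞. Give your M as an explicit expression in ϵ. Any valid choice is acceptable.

Fix ϵ > 0. We seek M > 0 such that x > M implies |(-7x + 2)/(8x + 8) + 7/8| < ϵ.
(-7x + 2)/(8x + 8) + 7/8 = (8(-7x + 2) − (-7)(8x + 8)) / (8(8x + 8)) = 72/(8(8x + 8)).
For x > 0 we have 8x + 8 > 8x, so |(-7x + 2)/(8x + 8) + 7/8| = 72/(8(8x + 8)) < 72/(8·8x) = (9/8)/x.
Thus |(-7x + 2)/(8x + 8) + 7/8| < ϵ whenever x > (9/8)/ϵ.
Take M = (9/8)/ϵ. If x > M then |(-7x + 2)/(8x + 8) + 7/8| < (9/8)/x < ϵ.

M = (9/8)/ϵ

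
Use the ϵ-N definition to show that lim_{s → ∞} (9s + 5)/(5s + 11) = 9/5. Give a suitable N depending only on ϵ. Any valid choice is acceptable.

N = (74/25)/ϵ

Suppose ϵ > 0. We seek N > 0 such that s > N implies |(9s + 5)/(5s + 11) − (9/5)| < ϵ.
(9s + 5)/(5s + 11) − (9/5) = (5(9s + 5) − 9(5s + 11)) / (5(5s + 11)) = -74/(5(5s + 11)).
For s > 0 we have 5s + 11 > 5s, so |(9s + 5)/(5s + 11) − (9/5)| = 74/(5(5s + 11)) < 74/(5·5s) = (74/25)/s.
Thus |(9s + 5)/(5s + 11) − (9/5)| < ϵ whenever s > (74/25)/ϵ.
Take N = (74/25)/ϵ. If s > N then |(9s + 5)/(5s + 11) − (9/5)| < (74/25)/s < ϵ.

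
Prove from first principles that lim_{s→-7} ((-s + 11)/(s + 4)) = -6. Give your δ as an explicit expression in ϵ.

δ = min(3/2, (3/10)ϵ)

Let ϵ > 0. We want δ > 0 with 0 < |s + 7| < δ ⇒ |(-s + 11)/(s + 4) + 6| < ϵ.
Combining over a common denominator, (-s + 11)/(s + 4) + 6 = [(-s + 11)·(-3) − 18·(s + 4)] / [(-3)·(s + 4)] = -15(s + 7) / ((-3)(s + 4)).
So |(-s + 11)/(s + 4) + 6| = 15|s + 7| / (3·|s + 4|).
Restrict δ ≤ 3/2. Then |s + 7| < 3/2 gives |s + 4| = |(s + 7) + (-3)| ≥ 3 − 3/2 = 3/2.
Hence |(-s + 11)/(s + 4) + 6| < 15|s + 7|/(3·(3/2)) = (10/3)|s + 7|, which is < ϵ once |s + 7| < (3/10)ϵ.
Take δ = min(3/2, (3/10)ϵ). Then 0 < |s + 7| < δ forces both bounds, so |(-s + 11)/(s + 4) + 6| < ϵ.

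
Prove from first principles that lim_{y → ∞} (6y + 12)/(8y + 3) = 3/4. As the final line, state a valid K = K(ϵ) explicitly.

Suppose ϵ > 0. We seek K > 0 such that y > K implies |(6y + 12)/(8y + 3) − (3/4)| < ϵ.
(6y + 12)/(8y + 3) − (3/4) = (8(6y + 12) − 6(8y + 3)) / (8(8y + 3)) = 78/(8(8y + 3)).
For y > 0 we have 8y + 3 > 8y, so |(6y + 12)/(8y + 3) − (3/4)| = 78/(8(8y + 3)) < 78/(8·8y) = (39/32)/y.
Thus |(6y + 12)/(8y + 3) − (3/4)| < ϵ whenever y > (39/32)/ϵ.
Take K = (39/32)/ϵ. If y > K then |(6y + 12)/(8y + 3) − (3/4)| < (39/32)/y < ϵ.

K = (39/32)/ϵ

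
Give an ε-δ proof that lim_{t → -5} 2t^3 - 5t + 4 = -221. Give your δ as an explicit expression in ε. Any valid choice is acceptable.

Let ε > 0 be given. We want δ > 0 such that 0 < |t + 5| < δ implies |(2t^3 - 5t + 4) + 221| < ε.
(2t^3 - 5t + 4) + 221 = 2t^3 - 5t + 225 = (t + 5)(2t^2 - 10t + 45).
So |(2t^3 - 5t + 4) + 221| = |t + 5|·|2t^2 - 10t + 45|.
Require δ ≤ 1. Then |t + 5| < 1 gives |t| < 6, and by the triangle inequality |2t^2 - 10t + 45| ≤ 2·6^2 + 10·6 + 45 = 177.
Hence |(2t^3 - 5t + 4) + 221| ≤ 177|t + 5| < ε provided |t + 5| < ε/177.
Choosing δ = min(1, ε/177) ensures both conditions, hence |(2t^3 - 5t + 4) + 221| < ε.

δ = min(1, ε/177)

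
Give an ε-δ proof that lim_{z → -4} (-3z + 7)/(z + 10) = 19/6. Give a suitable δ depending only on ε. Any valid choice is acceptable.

δ = min(3, (18/37)ε)

Let ε > 0 be given. We want δ > 0 with 0 < |z + 4| < δ ⇒ |(-3z + 7)/(z + 10) − (19/6)| < ε.
Combining over a common denominator, (-3z + 7)/(z + 10) − (19/6) = [(-3z + 7)·6 − 19·(z + 10)] / [6·(z + 10)] = -37(z + 4) / (6(z + 10)).
So |(-3z + 7)/(z + 10) − (19/6)| = 37|z + 4| / (6·|z + 10|).
Restrict δ ≤ 3. Then |z + 4| < 3 gives |z + 10| = |(z + 4) + 6| ≥ 6 − 3 = 3.
Hence |(-3z + 7)/(z + 10) − (19/6)| < 37|z + 4|/(6·3) = (37/18)|z + 4|, which is < ε once |z + 4| < (18/37)ε.
Take δ = min(3, (18/37)ε). Then 0 < |z + 4| < δ forces both bounds, so |(-3z + 7)/(z + 10) − (19/6)| < ε.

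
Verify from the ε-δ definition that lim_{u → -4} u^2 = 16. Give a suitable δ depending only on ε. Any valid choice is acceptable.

Let ε > 0. We seek δ > 0 with 0 < |u + 4| < δ ⇒ |u^2 − 16| < ε.
Factor: u^2 − 16 = (u + 4)(u - 4), so |u^2 − 16| = |u + 4|·|u - 4|.
Impose δ ≤ 2 so that |u| < 6; then |u - 4| ≤ 10.
Hence |u^2 − 16| ≤ 10|u + 4|, which is < ε once |u + 4| < ε/10.
Take δ = min(2, ε/10). If 0 < |u + 4| < δ then both bounds hold and |u^2 − 16| ≤ 10|u + 4| < 10·(ε/10) = ε.

δ = min(2, ε/10)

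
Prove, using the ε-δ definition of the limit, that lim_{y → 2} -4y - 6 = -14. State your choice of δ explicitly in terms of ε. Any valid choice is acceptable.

δ = ε/4

Fix ε > 0. We need δ > 0 so that 0 < |y − 2| < δ implies |(-4y - 6) + 14| < ε.
|(-4y - 6) + 14| = |-4y + 8| = 4|y − 2|.
Thus it suffices that |y − 2| < ε/4.
Take δ = ε/4. If 0 < |y − 2| < δ then |(-4y - 6) + 14| = 4|y − 2| < 4·(ε/4) = ε.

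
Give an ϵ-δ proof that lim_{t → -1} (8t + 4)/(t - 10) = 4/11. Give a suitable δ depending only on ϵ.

Let ϵ > 0. We want δ > 0 with 0 < |t + 1| < δ ⇒ |(8t + 4)/(t - 10) − (4/11)| < ϵ.
Combining over a common denominator, (8t + 4)/(t - 10) − (4/11) = [(8t + 4)·(-11) − (-4)·(t - 10)] / [(-11)·(t - 10)] = -84(t + 1) / ((-11)(t - 10)).
So |(8t + 4)/(t - 10) − (4/11)| = 84|t + 1| / (11·|t − 10|).
Require δ ≤ 11/2, so |t − 10| ≥ |-11| − |t + 1| > 11 − 11/2 = 11/2.
Hence |(8t + 4)/(t - 10) − (4/11)| < 84|t + 1|/(11·(11/2)) = (168/121)|t + 1|, which is < ϵ once |t + 1| < (121/168)ϵ.
Take δ = min(11/2, (121/168)ϵ). Then 0 < |t + 1| < δ forces both bounds, so |(8t + 4)/(t - 10) − (4/11)| < ϵ.

δ = min(11/2, (121/168)ϵ)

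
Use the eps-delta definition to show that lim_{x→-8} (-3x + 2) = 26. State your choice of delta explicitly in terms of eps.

Suppose eps > 0. We need delta > 0 so that 0 < |x + 8| < delta implies |(-3x + 2) − 26| < eps.
Since (-3x + 2) − 26 = -3(x + 8), we have |(-3x + 2) − 26| = 3|x + 8|.
So 3|x + 8| < eps exactly when |x + 8| < eps/3.
Take delta = eps/3. If 0 < |x + 8| < delta then |(-3x + 2) − 26| = 3|x + 8| < 3·(eps/3) = eps.

delta = eps/3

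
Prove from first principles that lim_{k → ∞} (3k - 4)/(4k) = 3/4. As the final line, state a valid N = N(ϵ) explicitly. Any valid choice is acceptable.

N = 1/ϵ

Let ϵ > 0. For k ≥ 1, |(3k - 4)/(4k) − (3/4)| = |-16|/(4(4k)) = 16/(4(4k)).
Since 4k ≥ 4k for k ≥ 1, this is ≤ 16/(4·4k) = 1/k.
So |(3k - 4)/(4k) − (3/4)| < ϵ whenever k > 1/ϵ.
Take N = 1/ϵ. If k > N then |(3k - 4)/(4k) − (3/4)| ≤ 1/k < ϵ.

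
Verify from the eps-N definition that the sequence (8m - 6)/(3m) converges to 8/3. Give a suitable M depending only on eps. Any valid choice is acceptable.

M = 2/eps

Let eps > 0. For m ≥ 1, |(8m - 6)/(3m) − (8/3)| = |-18|/(3(3m)) = 18/(3(3m)).
Since 3m ≥ 3m for m ≥ 1, this is ≤ 18/(3·3m) = 2/m.
So |(8m - 6)/(3m) − (8/3)| < eps whenever m > 2/eps.
Take M = 2/eps. If m > M then |(8m - 6)/(3m) − (8/3)| ≤ 2/m < eps.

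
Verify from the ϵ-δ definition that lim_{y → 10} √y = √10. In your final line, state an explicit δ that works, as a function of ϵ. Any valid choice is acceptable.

Fix ϵ > 0. We want δ > 0 such that 0 < |y − 10| < δ implies |√y − √10| < ϵ.
Rationalise: √y − √10 = (y − 10)/(√y + √10), so |√y − √10| = |y − 10|/(√y + √10).
Restrict δ ≤ 10 so that |y − 10| < 10 forces y > 0, and then √y + √10 > √10.
Hence |√y − √10| < |y − 10|/√10, which is < ϵ once |y − 10| < √10·ϵ.
Take δ = min(10, √10·ϵ). If 0 < |y − 10| < δ then y > 0 and |√y − √10| < |y − 10|/√10 < ϵ.

δ = min(10, √10·ϵ)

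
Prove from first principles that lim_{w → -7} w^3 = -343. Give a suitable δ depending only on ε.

Let ε > 0 be given. We seek δ > 0 with 0 < |w + 7| < δ ⇒ |w^3 + 343| < ε.
Factor: w^3 + 343 = (w + 7)(w^2 - 7w + 49), so |w^3 + 343| = |w + 7|·|w^2 - 7w + 49|.
Restrict δ ≤ 1. Then |w + 7| < 1 gives |w| < 8, so by the triangle inequality |w^2 - 7w + 49| ≤ 8^2 + 7·8 + 49 = 169.
Hence |w^3 + 343| ≤ 169|w + 7|, which is < ε once |w + 7| < ε/169.
Take δ = min(1, ε/169). If 0 < |w + 7| < δ then both bounds hold and |w^3 + 343| ≤ 169|w + 7| < 169·(ε/169) = ε.

δ = min(1, ε/169)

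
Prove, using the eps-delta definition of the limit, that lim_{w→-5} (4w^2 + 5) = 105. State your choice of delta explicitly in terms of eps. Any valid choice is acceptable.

delta = min(1, eps/44)

Fix eps > 0. We want delta > 0 such that 0 < |w + 5| < delta implies |(4w^2 + 5) − 105| < eps.
(4w^2 + 5) − 105 = 4w^2 - 100 = (w + 5)(4w - 20).
So |(4w^2 + 5) − 105| = |w + 5|·|4w - 20|.
Require delta ≤ 1. Then |w + 5| < 1 gives |w| < 6, and by the triangle inequality |4w - 20| ≤ 4·6 + 20 = 44.
Hence |(4w^2 + 5) − 105| ≤ 44|w + 5| < eps provided |w + 5| < eps/44.
Choosing delta = min(1, eps/44) ensures both conditions, hence |(4w^2 + 5) − 105| < eps.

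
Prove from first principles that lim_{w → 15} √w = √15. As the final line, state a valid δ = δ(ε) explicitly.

Suppose ε > 0. We want δ > 0 such that 0 < |w − 15| < δ implies |√w − √15| < ε.
Multiplying by the conjugate, |√w − √15| = |w − 15|/(√w + √15).
Restrict δ ≤ 15 so that |w − 15| < 15 forces w > 0, and then √w + √15 > √15.
Hence |√w − √15| < |w − 15|/√15, which is < ε once |w − 15| < √15·ε.
Take δ = min(15, √15·ε). If 0 < |w − 15| < δ then w > 0 and |√w − √15| < |w − 15|/√15 < ε.

δ = min(15, √15·ε)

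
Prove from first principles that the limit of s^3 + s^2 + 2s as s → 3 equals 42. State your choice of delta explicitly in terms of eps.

Fix eps > 0. We want delta > 0 such that 0 < |s − 3| < delta implies |(s^3 + s^2 + 2s) − 42| < eps.
(s^3 + s^2 + 2s) − 42 = s^3 + s^2 + 2s - 42 = (s − 3)(s^2 + 4s + 14).
So |(s^3 + s^2 + 2s) − 42| = |s − 3|·|s^2 + 4s + 14|.
Require delta ≤ 1. Then |s − 3| < 1 gives |s| < 4, and by the triangle inequality |s^2 + 4s + 14| ≤ 4^2 + 4·4 + 14 = 46.
Hence |(s^3 + s^2 + 2s) − 42| ≤ 46|s − 3| < eps provided |s − 3| < eps/46.
Take delta = min(1, eps/46). Then 0 < |s − 3| < delta gives both |s − 3| < 1 and |s − 3| < eps/46, so |(s^3 + s^2 + 2s) − 42| < eps.

delta = min(1, eps/46)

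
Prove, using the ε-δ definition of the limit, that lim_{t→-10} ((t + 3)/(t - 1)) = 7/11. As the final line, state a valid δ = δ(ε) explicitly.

Suppose ε > 0. We want δ > 0 with 0 < |t + 10| < δ ⇒ |(t + 3)/(t - 1) − (7/11)| < ε.
Combining over a common denominator, (t + 3)/(t - 1) − (7/11) = [(t + 3)·(-11) − (-7)·(t - 1)] / [(-11)·(t - 1)] = -4(t + 10) / ((-11)(t - 1)).
So |(t + 3)/(t - 1) − (7/11)| = 4|t + 10| / (11·|t − 1|).
Restrict δ ≤ 11/2. Then |t + 10| < 11/2 gives |t − 1| = |(t + 10) + (-11)| ≥ 11 − 11/2 = 11/2.
Hence |(t + 3)/(t - 1) − (7/11)| < 4|t + 10|/(11·(11/2)) = (8/121)|t + 10|, which is < ε once |t + 10| < (121/8)ε.
Take δ = min(11/2, (121/8)ε). Then 0 < |t + 10| < δ forces both bounds, so |(t + 3)/(t - 1) − (7/11)| < ε.

δ = min(11/2, (121/8)ε)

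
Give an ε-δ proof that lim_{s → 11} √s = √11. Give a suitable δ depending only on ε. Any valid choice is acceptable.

Let ε > 0 be given. We want δ > 0 such that 0 < |s − 11| < δ implies |√s − √11| < ε.
Rationalise: √s − √11 = (s − 11)/(√s + √11), so |√s − √11| = |s − 11|/(√s + √11).
Restrict δ ≤ 11 so that |s − 11| < 11 forces s > 0, and then √s + √11 > √11.
Hence |√s − √11| < |s − 11|/√11, which is < ε once |s − 11| < √11·ε.
Take δ = min(11, √11·ε). If 0 < |s − 11| < δ then s > 0 and |√s − √11| < |s − 11|/√11 < ε.

δ = min(11, √11·ε)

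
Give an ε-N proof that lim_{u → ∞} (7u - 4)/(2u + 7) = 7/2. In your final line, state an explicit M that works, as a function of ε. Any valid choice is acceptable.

Fix ε > 0. We seek M > 0 such that u > M implies |(7u - 4)/(2u + 7) − (7/2)| < ε.
(7u - 4)/(2u + 7) − (7/2) = (2(7u - 4) − 7(2u + 7)) / (2(2u + 7)) = -57/(2(2u + 7)).
For u > 0 we have 2u + 7 > 2u, so |(7u - 4)/(2u + 7) − (7/2)| = 57/(2(2u + 7)) < 57/(2·2u) = (57/4)/u.
Thus |(7u - 4)/(2u + 7) − (7/2)| < ε whenever u > (57/4)/ε.
Take M = (57/4)/ε. If u > M then |(7u - 4)/(2u + 7) − (7/2)| < (57/4)/u < ε.

M = (57/4)/ε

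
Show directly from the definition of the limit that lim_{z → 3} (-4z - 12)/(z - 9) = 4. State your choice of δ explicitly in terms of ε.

δ = min(3, (3/8)ε)

Let ε > 0 be given. We want δ > 0 with 0 < |z − 3| < δ ⇒ |(-4z - 12)/(z - 9) − 4| < ε.
Combining over a common denominator, (-4z - 12)/(z - 9) − 4 = [(-4z - 12)·(-6) − (-24)·(z - 9)] / [(-6)·(z - 9)] = 48(z − 3) / ((-6)(z - 9)).
So |(-4z - 12)/(z - 9) − 4| = 48|z − 3| / (6·|z − 9|).
Restrict δ ≤ 3. Then |z − 3| < 3 gives |z − 9| = |(z − 3) + (-6)| ≥ 6 − 3 = 3.
Hence |(-4z - 12)/(z - 9) − 4| < 48|z − 3|/(6·3) = (8/3)|z − 3|, which is < ε once |z − 3| < (3/8)ε.
Take δ = min(3, (3/8)ε). Then 0 < |z − 3| < δ forces both bounds, so |(-4z - 12)/(z - 9) − 4| < ε.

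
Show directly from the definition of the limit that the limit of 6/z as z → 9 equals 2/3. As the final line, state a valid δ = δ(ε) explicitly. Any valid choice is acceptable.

δ = min(9/2, (27/4)ε)

Let ε > 0. We seek δ > 0 such that 0 < |z − 9| < δ implies |6/z − (2/3)| < ε.
|6/z − (2/3)| = 6·|9 − z|/(9·|z|) = 6|z − 9|/(9|z|).
Restrict δ ≤ 9/2. Then |z − 9| < 9/2 gives |z| > 9/2, so 9|z| > 81/2.
Then |6/z − (2/3)| < 6|z − 9|/(81/2), which is < ε when |z − 9| < (27/4)ε.
Take δ = min(9/2, (27/4)ε). Then 0 < |z − 9| < δ gives both |z − 9| < 9/2 and |z − 9| < (27/4)ε, so |6/z − (2/3)| < ε.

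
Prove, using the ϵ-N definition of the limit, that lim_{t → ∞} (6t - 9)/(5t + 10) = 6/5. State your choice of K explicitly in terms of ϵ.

Let ϵ > 0 be given. We seek K > 0 such that t > K implies |(6t - 9)/(5t + 10) − (6/5)| < ϵ.
(6t - 9)/(5t + 10) − (6/5) = (5(6t - 9) − 6(5t + 10)) / (5(5t + 10)) = -105/(5(5t + 10)).
For t > 0 we have 5t + 10 > 5t, so |(6t - 9)/(5t + 10) − (6/5)| = 105/(5(5t + 10)) < 105/(5·5t) = (21/5)/t.
Thus |(6t - 9)/(5t + 10) − (6/5)| < ϵ whenever t > (21/5)/ϵ.
Take K = (21/5)/ϵ. If t > K then |(6t - 9)/(5t + 10) − (6/5)| < (21/5)/t < ϵ.

K = (21/5)/ϵ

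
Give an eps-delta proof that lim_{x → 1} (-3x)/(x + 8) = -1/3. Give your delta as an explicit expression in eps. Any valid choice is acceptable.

delta = min(9/2, (27/16)eps)

Suppose eps > 0. We want delta > 0 with 0 < |x − 1| < delta ⇒ |(-3x)/(x + 8) + 1/3| < eps.
Combining over a common denominator, (-3x)/(x + 8) + 1/3 = [(-3x)·9 − (-3)·(x + 8)] / [9·(x + 8)] = -24(x − 1) / (9(x + 8)).
So |(-3x)/(x + 8) + 1/3| = 24|x − 1| / (9·|x + 8|).
Require delta ≤ 9/2, so |x + 8| ≥ |9| − |x − 1| > 9 − 9/2 = 9/2.
Hence |(-3x)/(x + 8) + 1/3| < 24|x − 1|/(9·(9/2)) = (16/27)|x − 1|, which is < eps once |x − 1| < (27/16)eps.
Take delta = min(9/2, (27/16)eps). Then 0 < |x − 1| < delta forces both bounds, so |(-3x)/(x + 8) + 1/3| < eps.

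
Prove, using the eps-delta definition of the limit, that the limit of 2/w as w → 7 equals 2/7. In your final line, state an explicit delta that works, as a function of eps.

delta = min(7/2, (49/4)eps)

Let eps > 0. We seek delta > 0 such that 0 < |w − 7| < delta implies |2/w − (2/7)| < eps.
|2/w − (2/7)| = 2·|7 − w|/(7·|w|) = 2|w − 7|/(7|w|).
Require delta ≤ 7/2 so that |w| > 7 − 7/2 = 7/2, hence 7|w| > 49/2.
Then |2/w − (2/7)| < 2|w − 7|/(49/2), which is < eps when |w − 7| < (49/4)eps.
Take delta = min(7/2, (49/4)eps). Then 0 < |w − 7| < delta gives both |w − 7| < 7/2 and |w − 7| < (49/4)eps, so |2/w − (2/7)| < eps.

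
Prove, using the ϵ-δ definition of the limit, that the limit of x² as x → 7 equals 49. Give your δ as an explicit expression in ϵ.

Let ϵ > 0 be given. We seek δ > 0 with 0 < |x − 7| < δ ⇒ |x² − 49| < ϵ.
Factor: x² − 49 = (x − 7)(x + 7), so |x² − 49| = |x − 7|·|x + 7|.
Impose δ ≤ 1 so that |x| < 8; then |x + 7| ≤ 15.
Hence |x² − 49| ≤ 15|x − 7|, which is < ϵ once |x − 7| < ϵ/15.
Take δ = min(1, ϵ/15). If 0 < |x − 7| < δ then both bounds hold and |x² − 49| ≤ 15|x − 7| < 15·(ϵ/15) = ϵ.

δ = min(1, ϵ/15)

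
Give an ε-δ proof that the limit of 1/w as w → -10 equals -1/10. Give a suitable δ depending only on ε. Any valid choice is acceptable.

Suppose ε > 0. We seek δ > 0 such that 0 < |w + 10| < δ implies |1/w + 1/10| < ε.
|1/w + 1/10| = |-10 − w|/(10·|w|) = |w + 10|/(10|w|).
Restrict δ ≤ 5. Then |w + 10| < 5 gives |w| > 5, so 10|w| > 50.
Then |1/w + 1/10| < |w + 10|/50, which is < ε when |w + 10| < 50ε.
Take δ = min(5, 50ε). Then 0 < |w + 10| < δ gives both |w + 10| < 5 and |w + 10| < 50ε, so |1/w + 1/10| < ε.

δ = min(5, 50ε)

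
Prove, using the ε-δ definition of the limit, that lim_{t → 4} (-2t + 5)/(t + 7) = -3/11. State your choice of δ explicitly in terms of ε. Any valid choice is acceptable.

δ = min(11/2, (121/38)ε)

Fix ε > 0. We want δ > 0 with 0 < |t − 4| < δ ⇒ |(-2t + 5)/(t + 7) + 3/11| < ε.
Combining over a common denominator, (-2t + 5)/(t + 7) + 3/11 = [(-2t + 5)·11 − (-3)·(t + 7)] / [11·(t + 7)] = -19(t − 4) / (11(t + 7)).
So |(-2t + 5)/(t + 7) + 3/11| = 19|t − 4| / (11·|t + 7|).
Restrict δ ≤ 11/2. Then |t − 4| < 11/2 gives |t + 7| = |(t − 4) + 11| ≥ 11 − 11/2 = 11/2.
Hence |(-2t + 5)/(t + 7) + 3/11| < 19|t − 4|/(11·(11/2)) = (38/121)|t − 4|, which is < ε once |t − 4| < (121/38)ε.
Take δ = min(11/2, (121/38)ε). Then 0 < |t − 4| < δ forces both bounds, so |(-2t + 5)/(t + 7) + 3/11| < ε.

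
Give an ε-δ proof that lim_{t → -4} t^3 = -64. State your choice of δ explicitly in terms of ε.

Let ε > 0 be given. We seek δ > 0 with 0 < |t + 4| < δ ⇒ |t^3 + 64| < ε.
Factor: t^3 + 64 = (t + 4)(t^2 - 4t + 16), so |t^3 + 64| = |t + 4|·|t^2 - 4t + 16|.
Restrict δ ≤ 1. Then |t + 4| < 1 gives |t| < 5, so by the triangle inequality |t^2 - 4t + 16| ≤ 5^2 + 4·5 + 16 = 61.
Hence |t^3 + 64| ≤ 61|t + 4|, which is < ε once |t + 4| < ε/61.
Take δ = min(1, ε/61). If 0 < |t + 4| < δ then both bounds hold and |t^3 + 64| ≤ 61|t + 4| < 61·(ε/61) = ε.

δ = min(1, ε/61)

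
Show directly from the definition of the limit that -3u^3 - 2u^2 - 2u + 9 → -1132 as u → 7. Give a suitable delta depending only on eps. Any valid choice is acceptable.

delta = min(1, eps/539)

Let eps > 0. We want delta > 0 such that 0 < |u − 7| < delta implies |(-3u^3 - 2u^2 - 2u + 9) + 1132| < eps.
(-3u^3 - 2u^2 - 2u + 9) + 1132 = -3u^3 - 2u^2 - 2u + 1141 = (u − 7)(-3u^2 - 23u - 163).
So |(-3u^3 - 2u^2 - 2u + 9) + 1132| = |u − 7|·|-3u^2 - 23u - 163|.
Assume first that |u − 7| < 1, so |u| < 8. Then |-3u^2 - 23u - 163| ≤ 3·8^2 + 23·8 + 163 = 539.
Hence |(-3u^3 - 2u^2 - 2u + 9) + 1132| ≤ 539|u − 7| < eps provided |u − 7| < eps/539.
Choosing delta = min(1, eps/539) ensures both conditions, hence |(-3u^3 - 2u^2 - 2u + 9) + 1132| < eps.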